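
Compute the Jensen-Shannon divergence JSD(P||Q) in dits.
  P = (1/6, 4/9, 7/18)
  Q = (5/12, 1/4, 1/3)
0.0185 dits

Jensen-Shannon divergence is:
JSD(P||Q) = 0.5 × D_KL(P||M) + 0.5 × D_KL(Q||M)
where M = 0.5 × (P + Q) is the mixture distribution.

M = 0.5 × (1/6, 4/9, 7/18) + 0.5 × (5/12, 1/4, 1/3) = (7/24, 0.347222, 13/36)

D_KL(P||M) = 0.0197 dits
D_KL(Q||M) = 0.0173 dits

JSD(P||Q) = 0.5 × 0.0197 + 0.5 × 0.0173 = 0.0185 dits

Unlike KL divergence, JSD is symmetric and bounded: 0 ≤ JSD ≤ log(2).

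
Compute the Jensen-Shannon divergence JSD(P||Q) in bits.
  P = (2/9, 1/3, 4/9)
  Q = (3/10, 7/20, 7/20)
0.0084 bits

Jensen-Shannon divergence is:
JSD(P||Q) = 0.5 × D_KL(P||M) + 0.5 × D_KL(Q||M)
where M = 0.5 × (P + Q) is the mixture distribution.

M = 0.5 × (2/9, 1/3, 4/9) + 0.5 × (3/10, 7/20, 7/20) = (0.261111, 0.341667, 0.397222)

D_KL(P||M) = 0.0084 bits
D_KL(Q||M) = 0.0084 bits

JSD(P||Q) = 0.5 × 0.0084 + 0.5 × 0.0084 = 0.0084 bits

Unlike KL divergence, JSD is symmetric and bounded: 0 ≤ JSD ≤ log(2).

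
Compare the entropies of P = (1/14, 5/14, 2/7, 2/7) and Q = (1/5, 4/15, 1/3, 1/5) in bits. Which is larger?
Q

Computing entropies in bits:
H(P) = 1.8352
H(Q) = 1.9656

Distribution Q has higher entropy.

Intuition: The distribution closer to uniform (more spread out) has higher entropy.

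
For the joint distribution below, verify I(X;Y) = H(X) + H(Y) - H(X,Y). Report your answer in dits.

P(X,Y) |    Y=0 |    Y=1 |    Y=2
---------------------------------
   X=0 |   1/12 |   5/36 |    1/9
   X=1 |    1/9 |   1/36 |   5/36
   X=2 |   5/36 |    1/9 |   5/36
I(X;Y) = 0.0186 dits

Mutual information has multiple equivalent forms:
- I(X;Y) = H(X) - H(X|Y)
- I(X;Y) = H(Y) - H(Y|X)
- I(X;Y) = H(X) + H(Y) - H(X,Y)

Computing all quantities:
H(X) = 0.4731, H(Y) = 0.4731, H(X,Y) = 0.9275
H(X|Y) = 0.4545, H(Y|X) = 0.4545

Verification:
H(X) - H(X|Y) = 0.4731 - 0.4545 = 0.0186
H(Y) - H(Y|X) = 0.4731 - 0.4545 = 0.0186
H(X) + H(Y) - H(X,Y) = 0.4731 + 0.4731 - 0.9275 = 0.0186

All forms give I(X;Y) = 0.0186 dits. ✓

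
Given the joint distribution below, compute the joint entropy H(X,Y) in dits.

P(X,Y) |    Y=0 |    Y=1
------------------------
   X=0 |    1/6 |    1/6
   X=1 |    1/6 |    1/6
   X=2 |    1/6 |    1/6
0.7782 dits

Joint entropy is H(X,Y) = -Σ_{x,y} p(x,y) log p(x,y).

Summing over all non-zero entries:
H(X,Y) = -[1/6·log_10(1/6) + 1/6·log_10(1/6) + 1/6·log_10(1/6) + 1/6·log_10(1/6) + 1/6·log_10(1/6) + 1/6·log_10(1/6)]
H(X,Y) = 0.7782 dits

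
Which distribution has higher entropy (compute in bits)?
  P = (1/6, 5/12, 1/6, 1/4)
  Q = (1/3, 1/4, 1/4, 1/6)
Q

Computing entropies in bits:
H(P) = 1.8879
H(Q) = 1.9591

Distribution Q has higher entropy.

Intuition: The distribution closer to uniform (more spread out) has higher entropy.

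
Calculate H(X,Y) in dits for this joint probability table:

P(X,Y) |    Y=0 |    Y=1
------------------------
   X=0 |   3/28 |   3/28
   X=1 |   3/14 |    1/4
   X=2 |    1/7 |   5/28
0.7561 dits

Joint entropy is H(X,Y) = -Σ_{x,y} p(x,y) log p(x,y).

Summing over all non-zero entries:
H(X,Y) = -[3/28·log_10(3/28) + 3/28·log_10(3/28) + 3/14·log_10(3/14) + 1/4·log_10(1/4) + 1/7·log_10(1/7) + 5/28·log_10(5/28)]
H(X,Y) = 0.7561 dits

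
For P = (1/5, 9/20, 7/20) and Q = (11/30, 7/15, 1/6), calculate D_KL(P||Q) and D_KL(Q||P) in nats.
D_KL(P||Q) = 0.1221, D_KL(Q||P) = 0.1156

KL divergence is not symmetric: D_KL(P||Q) ≠ D_KL(Q||P) in general.

D_KL(P||Q) = 0.1221 nats
D_KL(Q||P) = 0.1156 nats

No, they are not equal!

This asymmetry is why KL divergence is not a true distance metric.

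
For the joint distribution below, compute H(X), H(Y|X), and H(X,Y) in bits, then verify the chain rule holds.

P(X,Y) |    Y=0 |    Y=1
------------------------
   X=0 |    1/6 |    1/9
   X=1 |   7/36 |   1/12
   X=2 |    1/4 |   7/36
H(X,Y) = 2.5006, H(X) = 1.5466, H(Y|X) = 0.9539 (all in bits)

Chain rule: H(X,Y) = H(X) + H(Y|X)

Left side — joint entropy directly:
H(X,Y) = -Σ p(x,y) log p(x,y) = 2.5006 bits

Right side — compute H(Y|X) from the conditional distributions:
P(X) = (5/18, 5/18, 4/9), so H(X) = 1.5466 bits
H(Y|X) = Σ_x P(X=x) · H(Y|X=x):
  P(Y|X=0) = (3/5, 2/5), H(Y|X=0) = 0.9710, weight P(X=0) = 5/18
  P(Y|X=1) = (7/10, 3/10), H(Y|X=1) = 0.8813, weight P(X=1) = 5/18
  P(Y|X=2) = (9/16, 7/16), H(Y|X=2) = 0.9887, weight P(X=2) = 4/9
H(Y|X) = 0.9539 bits

H(X) + H(Y|X) = 1.5466 + 0.9539 = 2.5006 bits

Both sides equal 2.5006 bits. ✓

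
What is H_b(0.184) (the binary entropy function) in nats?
0.4774 nats

The binary entropy function is:
H(p) = -p log(p) - (1-p) log(1-p)

H(0.184) = -0.184 × log_e(0.184) - 0.816 × log_e(0.816)
H(0.184) = 0.4774 nats

Note: Binary entropy is maximized at p=0.5 (H=1 bit) and minimized at p=0 or p=1 (H=0).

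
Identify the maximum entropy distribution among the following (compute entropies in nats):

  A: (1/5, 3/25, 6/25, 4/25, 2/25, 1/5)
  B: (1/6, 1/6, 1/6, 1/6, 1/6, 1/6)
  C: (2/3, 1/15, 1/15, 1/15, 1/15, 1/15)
B

For a discrete distribution over n outcomes, entropy is maximized by the uniform distribution.

Computing entropies:
H(A) = 1.7360 nats
H(B) = 1.7918 nats
H(C) = 1.1730 nats

The uniform distribution (where all probabilities equal 1/6) achieves the maximum entropy of log_e(6) = 1.7918 nats.

Distribution B has the highest entropy.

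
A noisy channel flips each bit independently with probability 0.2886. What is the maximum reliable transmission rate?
0.1331 bits

For a binary symmetric channel (BSC) with error probability p:
Capacity C = 1 - H(p) bits per symbol

where H(p) = -p log₂(p) - (1-p) log₂(1-p) is the binary entropy function.

H(0.2886) = 0.8669 bits
C = 1 - 0.8669 = 0.1331 bits per symbol

This means we can reliably transmit up to 0.1331 bits of information per channel use.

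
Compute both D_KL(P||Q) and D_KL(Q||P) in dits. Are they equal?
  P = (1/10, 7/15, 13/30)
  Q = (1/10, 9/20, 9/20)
D_KL(P||Q) = 0.0003, D_KL(Q||P) = 0.0003

KL divergence is not symmetric: D_KL(P||Q) ≠ D_KL(Q||P) in general.

D_KL(P||Q) = 0.0003 dits
D_KL(Q||P) = 0.0003 dits

In this case they happen to be equal (to 4 decimal places).

This asymmetry is why KL divergence is not a true distance metric.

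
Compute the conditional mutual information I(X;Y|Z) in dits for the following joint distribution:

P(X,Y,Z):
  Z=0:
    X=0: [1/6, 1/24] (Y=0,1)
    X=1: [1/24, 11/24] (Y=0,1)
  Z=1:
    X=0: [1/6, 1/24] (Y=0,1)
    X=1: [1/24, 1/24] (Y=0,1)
0.0842 dits

Conditional mutual information: I(X;Y|Z) = H(X|Z) + H(Y|Z) - H(X,Y|Z)

H(Z) = 0.2622
H(X,Z) = 0.5243 → H(X|Z) = 0.2621
H(Y,Z) = 0.5243 → H(Y|Z) = 0.2621
H(X,Y,Z) = 0.7022 → H(X,Y|Z) = 0.4401

I(X;Y|Z) = 0.2621 + 0.2621 - 0.4401 = 0.0842 dits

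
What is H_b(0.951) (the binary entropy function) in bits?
0.2821 bits

The binary entropy function is:
H(p) = -p log(p) - (1-p) log(1-p)

H(0.951) = -0.951 × log_2(0.951) - 0.049 × log_2(0.049)
H(0.951) = 0.2821 bits

Note: Binary entropy is maximized at p=0.5 (H=1 bit) and minimized at p=0 or p=1 (H=0).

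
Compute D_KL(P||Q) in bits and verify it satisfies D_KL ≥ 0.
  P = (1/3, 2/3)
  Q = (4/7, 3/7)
0.1658 bits

KL divergence satisfies the Gibbs inequality: D_KL(P||Q) ≥ 0 for all distributions P, Q.

D_KL(P||Q) = Σ p(x) log(p(x)/q(x))
Term by term:
  x=0: 1/3 × log_2[(1/3)/(4/7)] = -0.2592
  x=1: 2/3 × log_2[(2/3)/(3/7)] = 0.4250
D_KL(P||Q) = 0.1658 bits

D_KL(P||Q) = 0.1658 ≥ 0 ✓

This non-negativity is a fundamental property: relative entropy cannot be negative because it measures how different Q is from P.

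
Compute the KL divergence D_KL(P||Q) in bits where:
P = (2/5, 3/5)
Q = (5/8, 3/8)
0.1493 bits

KL divergence: D_KL(P||Q) = Σ p(x) log(p(x)/q(x))

Computing term by term:
  x=0: 2/5 × log_2[(2/5)/(5/8)] = 2/5 × -0.6439 = -0.2575
  x=1: 3/5 × log_2[(3/5)/(3/8)] = 3/5 × 0.6781 = 0.4068

D_KL(P||Q) = 0.1493 bits

Note: KL divergence is always non-negative and equals 0 iff P = Q.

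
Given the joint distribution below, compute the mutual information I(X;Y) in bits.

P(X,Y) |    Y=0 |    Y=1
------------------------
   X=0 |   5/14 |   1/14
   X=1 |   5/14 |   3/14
0.0391 bits

Mutual information: I(X;Y) = H(X) + H(Y) - H(X,Y)

Marginals:
P(X) = (3/7, 4/7), H(X) = 0.9852 bits
P(Y) = (5/7, 2/7), H(Y) = 0.8631 bits

Joint entropy: H(X,Y) = 1.8092 bits

I(X;Y) = 0.9852 + 0.8631 - 1.8092 = 0.0391 bits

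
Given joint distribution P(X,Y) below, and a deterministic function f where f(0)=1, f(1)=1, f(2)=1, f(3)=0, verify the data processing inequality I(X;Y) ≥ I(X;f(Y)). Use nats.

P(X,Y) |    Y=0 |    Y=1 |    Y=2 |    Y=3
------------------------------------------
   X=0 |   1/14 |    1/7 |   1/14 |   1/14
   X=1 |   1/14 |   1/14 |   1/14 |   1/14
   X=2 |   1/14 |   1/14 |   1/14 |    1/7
I(X;Y) = 0.0284, I(X;f(Y)) = 0.0185, inequality holds: 0.0284 ≥ 0.0185

Data Processing Inequality: For any Markov chain X → Y → Z, we have I(X;Y) ≥ I(X;Z).

Here Z = f(Y) is a deterministic function of Y, forming X → Y → Z.

Original I(X;Y) = 0.0284 nats

After applying f:
P(X,Z) where Z=f(Y):
- P(X,Z=0) = P(X,Y=3)
- P(X,Z=1) = P(X,Y=0) + P(X,Y=1) + P(X,Y=2)

I(X;Z) = I(X;f(Y)) = 0.0185 nats

Verification: 0.0284 ≥ 0.0185 ✓

Information cannot be created by processing; the function f can only lose information about X.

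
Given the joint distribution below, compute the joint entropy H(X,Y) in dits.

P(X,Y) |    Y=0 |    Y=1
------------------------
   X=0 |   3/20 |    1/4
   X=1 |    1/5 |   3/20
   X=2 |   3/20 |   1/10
0.7611 dits

Joint entropy is H(X,Y) = -Σ_{x,y} p(x,y) log p(x,y).

Summing over all non-zero entries:
H(X,Y) = -[3/20·log_10(3/20) + 1/4·log_10(1/4) + 1/5·log_10(1/5) + 3/20·log_10(3/20) + 3/20·log_10(3/20) + 1/10·log_10(1/10)]
H(X,Y) = 0.7611 dits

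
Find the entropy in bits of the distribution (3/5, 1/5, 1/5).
1.3710 bits

Shannon entropy is H(X) = -Σ p(x) log p(x).

For P = (3/5, 1/5, 1/5):
H = -3/5 × log_2(3/5) -1/5 × log_2(1/5) -1/5 × log_2(1/5)
H = 1.3710 bits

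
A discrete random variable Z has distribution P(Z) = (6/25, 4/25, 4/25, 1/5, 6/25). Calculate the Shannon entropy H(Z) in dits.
0.6920 dits

Shannon entropy is H(X) = -Σ p(x) log p(x).

For P = (6/25, 4/25, 4/25, 1/5, 6/25):
H = -6/25 × log_10(6/25) -4/25 × log_10(4/25) -4/25 × log_10(4/25) -1/5 × log_10(1/5) -6/25 × log_10(6/25)
H = 0.6920 dits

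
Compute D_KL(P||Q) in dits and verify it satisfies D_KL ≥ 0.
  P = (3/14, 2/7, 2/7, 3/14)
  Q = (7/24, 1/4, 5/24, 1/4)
0.0127 dits

KL divergence satisfies the Gibbs inequality: D_KL(P||Q) ≥ 0 for all distributions P, Q.

D_KL(P||Q) = Σ p(x) log(p(x)/q(x))
Term by term:
  x=0: 3/14 × log_10[(3/14)/(7/24)] = -0.0287
  x=1: 2/7 × log_10[(2/7)/(1/4)] = 0.0166
  x=2: 2/7 × log_10[(2/7)/(5/24)] = 0.0392
  x=3: 3/14 × log_10[(3/14)/(1/4)] = -0.0143
D_KL(P||Q) = 0.0127 dits

D_KL(P||Q) = 0.0127 ≥ 0 ✓

This non-negativity is a fundamental property: relative entropy cannot be negative because it measures how different Q is from P.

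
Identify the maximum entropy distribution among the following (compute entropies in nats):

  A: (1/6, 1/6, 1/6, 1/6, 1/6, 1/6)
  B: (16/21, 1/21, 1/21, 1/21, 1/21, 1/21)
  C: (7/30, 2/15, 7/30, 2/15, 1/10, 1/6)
A

For a discrete distribution over n outcomes, entropy is maximized by the uniform distribution.

Computing entropies:
H(A) = 1.7918 nats
H(B) = 0.9321 nats
H(C) = 1.7453 nats

The uniform distribution (where all probabilities equal 1/6) achieves the maximum entropy of log_e(6) = 1.7918 nats.

Distribution A has the highest entropy.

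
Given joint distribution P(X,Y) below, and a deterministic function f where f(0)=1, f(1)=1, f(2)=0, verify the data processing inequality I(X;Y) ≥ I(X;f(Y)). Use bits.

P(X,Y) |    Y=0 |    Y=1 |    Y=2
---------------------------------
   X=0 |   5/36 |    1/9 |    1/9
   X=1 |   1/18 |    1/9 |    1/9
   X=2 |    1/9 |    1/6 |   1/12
I(X;Y) = 0.0320, I(X;f(Y)) = 0.0153, inequality holds: 0.0320 ≥ 0.0153

Data Processing Inequality: For any Markov chain X → Y → Z, we have I(X;Y) ≥ I(X;Z).

Here Z = f(Y) is a deterministic function of Y, forming X → Y → Z.

Original I(X;Y) = 0.0320 bits

After applying f:
P(X,Z) where Z=f(Y):
- P(X,Z=0) = P(X,Y=2)
- P(X,Z=1) = P(X,Y=0) + P(X,Y=1)

I(X;Z) = I(X;f(Y)) = 0.0153 bits

Verification: 0.0320 ≥ 0.0153 ✓

Information cannot be created by processing; the function f can only lose information about X.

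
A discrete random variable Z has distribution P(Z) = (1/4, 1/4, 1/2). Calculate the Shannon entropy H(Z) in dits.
0.4515 dits

Shannon entropy is H(X) = -Σ p(x) log p(x).

For P = (1/4, 1/4, 1/2):
H = -1/4 × log_10(1/4) -1/4 × log_10(1/4) -1/2 × log_10(1/2)
H = 0.4515 dits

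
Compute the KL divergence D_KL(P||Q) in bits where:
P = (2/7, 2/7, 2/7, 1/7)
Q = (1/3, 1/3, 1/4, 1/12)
0.0390 bits

KL divergence: D_KL(P||Q) = Σ p(x) log(p(x)/q(x))

Computing term by term:
  x=0: 2/7 × log_2[(2/7)/(1/3)] = 2/7 × -0.2224 = -0.0635
  x=1: 2/7 × log_2[(2/7)/(1/3)] = 2/7 × -0.2224 = -0.0635
  x=2: 2/7 × log_2[(2/7)/(1/4)] = 2/7 × 0.1926 = 0.0550
  x=3: 1/7 × log_2[(1/7)/(1/12)] = 1/7 × 0.7776 = 0.1111

D_KL(P||Q) = 0.0390 bits

Note: KL divergence is always non-negative and equals 0 iff P = Q.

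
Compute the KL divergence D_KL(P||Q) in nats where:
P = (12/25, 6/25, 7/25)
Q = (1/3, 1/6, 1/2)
0.1002 nats

KL divergence: D_KL(P||Q) = Σ p(x) log(p(x)/q(x))

Computing term by term:
  x=0: 12/25 × log_e[(12/25)/(1/3)] = 12/25 × 0.3646 = 0.1750
  x=1: 6/25 × log_e[(6/25)/(1/6)] = 6/25 × 0.3646 = 0.0875
  x=2: 7/25 × log_e[(7/25)/(1/2)] = 7/25 × -0.5798 = -0.1623

D_KL(P||Q) = 0.1002 nats

Note: KL divergence is always non-negative and equals 0 iff P = Q.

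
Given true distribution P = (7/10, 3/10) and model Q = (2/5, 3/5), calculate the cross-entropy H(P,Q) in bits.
1.1464 bits

Cross-entropy: H(P,Q) = -Σ p(x) log q(x)

Alternatively: H(P,Q) = H(P) + D_KL(P||Q)
H(P) = 0.8813 bits
D_KL(P||Q) = 0.2651 bits

H(P,Q) = 0.8813 + 0.2651 = 1.1464 bits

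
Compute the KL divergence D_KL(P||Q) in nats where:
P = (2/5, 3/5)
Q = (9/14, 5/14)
0.1215 nats

KL divergence: D_KL(P||Q) = Σ p(x) log(p(x)/q(x))

Computing term by term:
  x=0: 2/5 × log_e[(2/5)/(9/14)] = 2/5 × -0.4745 = -0.1898
  x=1: 3/5 × log_e[(3/5)/(5/14)] = 3/5 × 0.5188 = 0.3113

D_KL(P||Q) = 0.1215 nats

Note: KL divergence is always non-negative and equals 0 iff P = Q.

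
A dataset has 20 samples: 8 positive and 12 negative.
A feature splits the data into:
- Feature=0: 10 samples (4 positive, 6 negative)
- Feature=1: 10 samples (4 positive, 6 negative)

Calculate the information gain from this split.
0.0000 bits

Information Gain = H(Y) - H(Y|Feature)

Before split:
P(positive) = 8/20 = 0.4000
H(Y) = 0.9710 bits

After split:
Feature=0: H = 0.9710 bits (weight = 10/20)
Feature=1: H = 0.9710 bits (weight = 10/20)
H(Y|Feature) = (10/20)×0.9710 + (10/20)×0.9710 = 0.9710 bits

Information Gain = 0.9710 - 0.9710 = 0.0000 bits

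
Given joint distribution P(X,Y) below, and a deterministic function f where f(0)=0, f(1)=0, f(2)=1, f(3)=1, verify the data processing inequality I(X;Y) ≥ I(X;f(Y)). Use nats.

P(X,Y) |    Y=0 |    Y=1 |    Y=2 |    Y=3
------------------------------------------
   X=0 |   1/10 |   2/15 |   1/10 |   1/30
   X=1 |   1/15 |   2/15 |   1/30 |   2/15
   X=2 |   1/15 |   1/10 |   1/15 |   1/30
I(X;Y) = 0.0610, I(X;f(Y)) = 0.0036, inequality holds: 0.0610 ≥ 0.0036

Data Processing Inequality: For any Markov chain X → Y → Z, we have I(X;Y) ≥ I(X;Z).

Here Z = f(Y) is a deterministic function of Y, forming X → Y → Z.

Original I(X;Y) = 0.0610 nats

After applying f:
P(X,Z) where Z=f(Y):
- P(X,Z=0) = P(X,Y=0) + P(X,Y=1)
- P(X,Z=1) = P(X,Y=2) + P(X,Y=3)

I(X;Z) = I(X;f(Y)) = 0.0036 nats

Verification: 0.0610 ≥ 0.0036 ✓

Information cannot be created by processing; the function f can only lose information about X.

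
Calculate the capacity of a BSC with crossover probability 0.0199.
0.8591 bits

For a binary symmetric channel (BSC) with error probability p:
Capacity C = 1 - H(p) bits per symbol

where H(p) = -p log₂(p) - (1-p) log₂(1-p) is the binary entropy function.

H(0.0199) = 0.1409 bits
C = 1 - 0.1409 = 0.8591 bits per symbol

This means we can reliably transmit up to 0.8591 bits of information per channel use.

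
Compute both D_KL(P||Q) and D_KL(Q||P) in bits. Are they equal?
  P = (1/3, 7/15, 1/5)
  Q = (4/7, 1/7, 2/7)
D_KL(P||Q) = 0.4349, D_KL(Q||P) = 0.3474

KL divergence is not symmetric: D_KL(P||Q) ≠ D_KL(Q||P) in general.

D_KL(P||Q) = 0.4349 bits
D_KL(Q||P) = 0.3474 bits

No, they are not equal!

This asymmetry is why KL divergence is not a true distance metric.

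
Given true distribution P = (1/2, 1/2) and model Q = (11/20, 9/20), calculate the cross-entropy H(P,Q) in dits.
0.3032 dits

Cross-entropy: H(P,Q) = -Σ p(x) log q(x)

Alternatively: H(P,Q) = H(P) + D_KL(P||Q)
H(P) = 0.3010 dits
D_KL(P||Q) = 0.0022 dits

H(P,Q) = 0.3010 + 0.0022 = 0.3032 dits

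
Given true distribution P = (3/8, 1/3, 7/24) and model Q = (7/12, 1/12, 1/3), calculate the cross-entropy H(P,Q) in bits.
1.9489 bits

Cross-entropy: H(P,Q) = -Σ p(x) log q(x)

Alternatively: H(P,Q) = H(P) + D_KL(P||Q)
H(P) = 1.5774 bits
D_KL(P||Q) = 0.3714 bits

H(P,Q) = 1.5774 + 0.3714 = 1.9489 bits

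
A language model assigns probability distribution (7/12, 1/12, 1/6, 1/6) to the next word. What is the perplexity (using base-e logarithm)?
3.0610

Perplexity is e^H (or exp(H) for natural log).

First, H = -Σ p log p = 1.1187 nats
Perplexity = e^1.1187 = 3.0610

Interpretation: The model's uncertainty is equivalent to choosing uniformly among 3.1 options.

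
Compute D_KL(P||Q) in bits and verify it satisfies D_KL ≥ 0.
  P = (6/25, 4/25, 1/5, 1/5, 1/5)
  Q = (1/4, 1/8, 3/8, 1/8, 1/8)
0.1327 bits

KL divergence satisfies the Gibbs inequality: D_KL(P||Q) ≥ 0 for all distributions P, Q.

D_KL(P||Q) = Σ p(x) log(p(x)/q(x))
Term by term:
  x=0: 6/25 × log_2[(6/25)/(1/4)] = -0.0141
  x=1: 4/25 × log_2[(4/25)/(1/8)] = 0.0570
  x=2: 1/5 × log_2[(1/5)/(3/8)] = -0.1814
  x=3: 1/5 × log_2[(1/5)/(1/8)] = 0.1356
  x=4: 1/5 × log_2[(1/5)/(1/8)] = 0.1356
D_KL(P||Q) = 0.1327 bits

D_KL(P||Q) = 0.1327 ≥ 0 ✓

This non-negativity is a fundamental property: relative entropy cannot be negative because it measures how different Q is from P.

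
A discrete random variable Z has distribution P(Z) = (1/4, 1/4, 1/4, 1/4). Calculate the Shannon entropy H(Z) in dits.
0.6021 dits

Shannon entropy is H(X) = -Σ p(x) log p(x).

For P = (1/4, 1/4, 1/4, 1/4):
H = -1/4 × log_10(1/4) -1/4 × log_10(1/4) -1/4 × log_10(1/4) -1/4 × log_10(1/4)
H = 0.6021 dits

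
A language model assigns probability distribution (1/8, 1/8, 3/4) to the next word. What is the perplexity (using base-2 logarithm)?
2.0868

Perplexity is 2^H (or exp(H) for natural log).

First, H = -Σ p log p = 1.0613 bits
Perplexity = 2^1.0613 = 2.0868

Interpretation: The model's uncertainty is equivalent to choosing uniformly among 2.1 options.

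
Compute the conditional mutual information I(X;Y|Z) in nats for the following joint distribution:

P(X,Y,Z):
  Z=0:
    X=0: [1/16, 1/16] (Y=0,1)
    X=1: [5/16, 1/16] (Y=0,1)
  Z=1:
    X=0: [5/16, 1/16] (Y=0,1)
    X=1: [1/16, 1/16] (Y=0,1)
0.0511 nats

Conditional mutual information: I(X;Y|Z) = H(X|Z) + H(Y|Z) - H(X,Y|Z)

H(Z) = 0.6931
H(X,Z) = 1.2555 → H(X|Z) = 0.5623
H(Y,Z) = 1.2555 → H(Y|Z) = 0.5623
H(X,Y,Z) = 1.7667 → H(X,Y|Z) = 1.0735

I(X;Y|Z) = 0.5623 + 0.5623 - 1.0735 = 0.0511 nats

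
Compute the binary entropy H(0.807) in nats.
0.4905 nats

The binary entropy function is:
H(p) = -p log(p) - (1-p) log(1-p)

H(0.807) = -0.807 × log_e(0.807) - 0.193 × log_e(0.193)
H(0.807) = 0.4905 nats

Note: Binary entropy is maximized at p=0.5 (H=1 bit) and minimized at p=0 or p=1 (H=0).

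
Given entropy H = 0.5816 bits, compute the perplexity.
1.4965

Perplexity is 2^H (or exp(H) for natural log).

H = 0.5816 bits
Perplexity = 2^0.5816 = 1.4965

Interpretation: The model's uncertainty is equivalent to choosing uniformly among 1.5 options.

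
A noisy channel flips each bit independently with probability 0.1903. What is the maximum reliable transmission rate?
0.2979 bits

For a binary symmetric channel (BSC) with error probability p:
Capacity C = 1 - H(p) bits per symbol

where H(p) = -p log₂(p) - (1-p) log₂(1-p) is the binary entropy function.

H(0.1903) = 0.7021 bits
C = 1 - 0.7021 = 0.2979 bits per symbol

This means we can reliably transmit up to 0.2979 bits of information per channel use.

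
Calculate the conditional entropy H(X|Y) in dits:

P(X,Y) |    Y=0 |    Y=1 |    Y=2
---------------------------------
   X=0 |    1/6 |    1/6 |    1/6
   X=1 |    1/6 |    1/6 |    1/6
0.3010 dits

Using the chain rule: H(X|Y) = H(X,Y) - H(Y)

First, compute H(X,Y) = 0.7782 dits

Marginal P(Y) = (1/3, 1/3, 1/3)
H(Y) = 0.4771 dits

H(X|Y) = H(X,Y) - H(Y) = 0.7782 - 0.4771 = 0.3010 dits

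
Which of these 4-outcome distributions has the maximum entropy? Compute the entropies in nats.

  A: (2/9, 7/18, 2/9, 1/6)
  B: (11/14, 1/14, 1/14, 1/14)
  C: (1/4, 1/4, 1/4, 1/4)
C

For a discrete distribution over n outcomes, entropy is maximized by the uniform distribution.

Computing entropies:
H(A) = 1.3344 nats
H(B) = 0.7550 nats
H(C) = 1.3863 nats

The uniform distribution (where all probabilities equal 1/4) achieves the maximum entropy of log_e(4) = 1.3863 nats.

Distribution C has the highest entropy.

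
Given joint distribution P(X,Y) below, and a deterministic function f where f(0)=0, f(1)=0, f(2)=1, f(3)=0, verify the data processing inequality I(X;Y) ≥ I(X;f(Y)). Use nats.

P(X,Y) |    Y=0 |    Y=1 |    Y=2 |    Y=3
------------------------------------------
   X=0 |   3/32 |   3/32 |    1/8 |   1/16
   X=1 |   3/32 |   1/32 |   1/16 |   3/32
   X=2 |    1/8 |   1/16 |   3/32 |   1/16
I(X;Y) = 0.0273, I(X;f(Y)) = 0.0050, inequality holds: 0.0273 ≥ 0.0050

Data Processing Inequality: For any Markov chain X → Y → Z, we have I(X;Y) ≥ I(X;Z).

Here Z = f(Y) is a deterministic function of Y, forming X → Y → Z.

Original I(X;Y) = 0.0273 nats

After applying f:
P(X,Z) where Z=f(Y):
- P(X,Z=0) = P(X,Y=0) + P(X,Y=1) + P(X,Y=3)
- P(X,Z=1) = P(X,Y=2)

I(X;Z) = I(X;f(Y)) = 0.0050 nats

Verification: 0.0273 ≥ 0.0050 ✓

Information cannot be created by processing; the function f can only lose information about X.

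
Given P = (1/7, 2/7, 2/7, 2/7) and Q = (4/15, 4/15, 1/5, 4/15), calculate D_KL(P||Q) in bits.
0.0753 bits

KL divergence: D_KL(P||Q) = Σ p(x) log(p(x)/q(x))

Computing term by term:
  x=0: 1/7 × log_2[(1/7)/(4/15)] = 1/7 × -0.9005 = -0.1286
  x=1: 2/7 × log_2[(2/7)/(4/15)] = 2/7 × 0.0995 = 0.0284
  x=2: 2/7 × log_2[(2/7)/(1/5)] = 2/7 × 0.5146 = 0.1470
  x=3: 2/7 × log_2[(2/7)/(4/15)] = 2/7 × 0.0995 = 0.0284

D_KL(P||Q) = 0.0753 bits

Note: KL divergence is always non-negative and equals 0 iff P = Q.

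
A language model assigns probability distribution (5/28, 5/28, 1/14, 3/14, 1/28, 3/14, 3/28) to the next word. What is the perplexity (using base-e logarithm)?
6.1860

Perplexity is e^H (or exp(H) for natural log).

First, H = -Σ p log p = 1.8223 nats
Perplexity = e^1.8223 = 6.1860

Interpretation: The model's uncertainty is equivalent to choosing uniformly among 6.2 options.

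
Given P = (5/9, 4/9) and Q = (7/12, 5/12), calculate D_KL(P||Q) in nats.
0.0016 nats

KL divergence: D_KL(P||Q) = Σ p(x) log(p(x)/q(x))

Computing term by term:
  x=0: 5/9 × log_e[(5/9)/(7/12)] = 5/9 × -0.0488 = -0.0271
  x=1: 4/9 × log_e[(4/9)/(5/12)] = 4/9 × 0.0645 = 0.0287

D_KL(P||Q) = 0.0016 nats

Note: KL divergence is always non-negative and equals 0 iff P = Q.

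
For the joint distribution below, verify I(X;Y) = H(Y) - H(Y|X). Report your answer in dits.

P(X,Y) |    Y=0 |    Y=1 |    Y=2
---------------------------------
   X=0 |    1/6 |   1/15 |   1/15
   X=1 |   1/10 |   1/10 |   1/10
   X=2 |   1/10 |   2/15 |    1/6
I(X;Y) = 0.0157 dits

Mutual information has multiple equivalent forms:
- I(X;Y) = H(X) - H(X|Y)
- I(X;Y) = H(Y) - H(Y|X)
- I(X;Y) = H(X) + H(Y) - H(X,Y)

Computing all quantities:
H(X) = 0.4729, H(Y) = 0.4757, H(X,Y) = 0.9329
H(X|Y) = 0.4572, H(Y|X) = 0.4600

Verification:
H(X) - H(X|Y) = 0.4729 - 0.4572 = 0.0157
H(Y) - H(Y|X) = 0.4757 - 0.4600 = 0.0157
H(X) + H(Y) - H(X,Y) = 0.4729 + 0.4757 - 0.9329 = 0.0157

All forms give I(X;Y) = 0.0157 dits. ✓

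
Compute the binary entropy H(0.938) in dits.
0.1009 dits

The binary entropy function is:
H(p) = -p log(p) - (1-p) log(1-p)

H(0.938) = -0.938 × log_10(0.938) - 0.062 × log_10(0.062)
H(0.938) = 0.1009 dits

Note: Binary entropy is maximized at p=0.5 (H=1 bit) and minimized at p=0 or p=1 (H=0).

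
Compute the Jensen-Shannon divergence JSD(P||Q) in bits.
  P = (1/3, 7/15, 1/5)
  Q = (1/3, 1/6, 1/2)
0.1013 bits

Jensen-Shannon divergence is:
JSD(P||Q) = 0.5 × D_KL(P||M) + 0.5 × D_KL(Q||M)
where M = 0.5 × (P + Q) is the mixture distribution.

M = 0.5 × (1/3, 7/15, 1/5) + 0.5 × (1/3, 1/6, 1/2) = (1/3, 0.316667, 7/20)

D_KL(P||M) = 0.0996 bits
D_KL(Q||M) = 0.1030 bits

JSD(P||Q) = 0.5 × 0.0996 + 0.5 × 0.1030 = 0.1013 bits

Unlike KL divergence, JSD is symmetric and bounded: 0 ≤ JSD ≤ log(2).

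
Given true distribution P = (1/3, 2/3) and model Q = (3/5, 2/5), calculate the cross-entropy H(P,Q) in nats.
0.7811 nats

Cross-entropy: H(P,Q) = -Σ p(x) log q(x)

Alternatively: H(P,Q) = H(P) + D_KL(P||Q)
H(P) = 0.6365 nats
D_KL(P||Q) = 0.1446 nats

H(P,Q) = 0.6365 + 0.1446 = 0.7811 nats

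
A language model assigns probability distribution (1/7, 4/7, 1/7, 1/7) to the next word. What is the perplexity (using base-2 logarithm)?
3.1700

Perplexity is 2^H (or exp(H) for natural log).

First, H = -Σ p log p = 1.6645 bits
Perplexity = 2^1.6645 = 3.1700

Interpretation: The model's uncertainty is equivalent to choosing uniformly among 3.2 options.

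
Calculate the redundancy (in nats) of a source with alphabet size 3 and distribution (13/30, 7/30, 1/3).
0.0305 nats

Redundancy measures how far a source is from maximum entropy:
R = H_max - H(X)

Maximum entropy for 3 symbols: H_max = log_e(3) = 1.0986 nats
Actual entropy: H(X) = 1.0681 nats
Redundancy: R = 1.0986 - 1.0681 = 0.0305 nats

This redundancy represents potential for compression: the source could be compressed by 0.0305 nats per symbol.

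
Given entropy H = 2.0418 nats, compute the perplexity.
7.7045

Perplexity is e^H (or exp(H) for natural log).

H = 2.0418 nats
Perplexity = e^2.0418 = 7.7045

Interpretation: The model's uncertainty is equivalent to choosing uniformly among 7.7 options.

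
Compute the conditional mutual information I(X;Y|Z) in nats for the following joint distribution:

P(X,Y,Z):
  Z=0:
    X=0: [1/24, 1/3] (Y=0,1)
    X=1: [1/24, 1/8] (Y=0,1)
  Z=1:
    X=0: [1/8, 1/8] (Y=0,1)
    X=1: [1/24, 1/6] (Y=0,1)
0.0309 nats

Conditional mutual information: I(X;Y|Z) = H(X|Z) + H(Y|Z) - H(X,Y|Z)

H(Z) = 0.6897
H(X,Z) = 1.3398 → H(X|Z) = 0.6501
H(Y,Z) = 1.2227 → H(Y|Z) = 0.5330
H(X,Y,Z) = 1.8419 → H(X,Y|Z) = 1.1522

I(X;Y|Z) = 0.6501 + 0.5330 - 1.1522 = 0.0309 nats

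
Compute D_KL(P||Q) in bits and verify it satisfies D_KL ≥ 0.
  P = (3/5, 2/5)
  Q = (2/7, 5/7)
0.3076 bits

KL divergence satisfies the Gibbs inequality: D_KL(P||Q) ≥ 0 for all distributions P, Q.

D_KL(P||Q) = Σ p(x) log(p(x)/q(x))
Term by term:
  x=0: 3/5 × log_2[(3/5)/(2/7)] = 0.6422
  x=1: 2/5 × log_2[(2/5)/(5/7)] = -0.3346
D_KL(P||Q) = 0.3076 bits

D_KL(P||Q) = 0.3076 ≥ 0 ✓

This non-negativity is a fundamental property: relative entropy cannot be negative because it measures how different Q is from P.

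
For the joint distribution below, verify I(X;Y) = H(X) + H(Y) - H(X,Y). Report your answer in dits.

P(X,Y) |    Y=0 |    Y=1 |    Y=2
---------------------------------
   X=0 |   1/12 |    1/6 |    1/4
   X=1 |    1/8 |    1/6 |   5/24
I(X;Y) = 0.0026 dits

Mutual information has multiple equivalent forms:
- I(X;Y) = H(X) - H(X|Y)
- I(X;Y) = H(Y) - H(Y|X)
- I(X;Y) = H(X) + H(Y) - H(X,Y)

Computing all quantities:
H(X) = 0.3010, H(Y) = 0.4563, H(X,Y) = 0.7546
H(X|Y) = 0.2984, H(Y|X) = 0.4536

Verification:
H(X) - H(X|Y) = 0.3010 - 0.2984 = 0.0026
H(Y) - H(Y|X) = 0.4563 - 0.4536 = 0.0026
H(X) + H(Y) - H(X,Y) = 0.3010 + 0.4563 - 0.7546 = 0.0026

All forms give I(X;Y) = 0.0026 dits. ✓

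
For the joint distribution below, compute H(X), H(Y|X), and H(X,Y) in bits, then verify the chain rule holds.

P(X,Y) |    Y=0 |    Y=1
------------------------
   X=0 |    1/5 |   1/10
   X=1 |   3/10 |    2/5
H(X,Y) = 1.8464, H(X) = 0.8813, H(Y|X) = 0.9651 (all in bits)

Chain rule: H(X,Y) = H(X) + H(Y|X)

Left side — joint entropy directly:
H(X,Y) = -Σ p(x,y) log p(x,y) = 1.8464 bits

Right side — compute H(Y|X) from the conditional distributions:
P(X) = (3/10, 7/10), so H(X) = 0.8813 bits
H(Y|X) = Σ_x P(X=x) · H(Y|X=x):
  P(Y|X=0) = (2/3, 1/3), H(Y|X=0) = 0.9183, weight P(X=0) = 3/10
  P(Y|X=1) = (3/7, 4/7), H(Y|X=1) = 0.9852, weight P(X=1) = 7/10
H(Y|X) = 0.9651 bits

H(X) + H(Y|X) = 0.8813 + 0.9651 = 1.8464 bits

Both sides equal 1.8464 bits. ✓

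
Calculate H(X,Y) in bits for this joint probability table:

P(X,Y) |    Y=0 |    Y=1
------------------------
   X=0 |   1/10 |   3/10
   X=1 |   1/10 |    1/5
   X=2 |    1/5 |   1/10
2.4464 bits

Joint entropy is H(X,Y) = -Σ_{x,y} p(x,y) log p(x,y).

Summing over all non-zero entries:
H(X,Y) = -[1/10·log_2(1/10) + 3/10·log_2(3/10) + 1/10·log_2(1/10) + 1/5·log_2(1/5) + 1/5·log_2(1/5) + 1/10·log_2(1/10)]
H(X,Y) = 2.4464 bits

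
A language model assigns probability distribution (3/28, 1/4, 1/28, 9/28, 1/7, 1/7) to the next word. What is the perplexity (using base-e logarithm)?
5.0819

Perplexity is e^H (or exp(H) for natural log).

First, H = -Σ p log p = 1.6257 nats
Perplexity = e^1.6257 = 5.0819

Interpretation: The model's uncertainty is equivalent to choosing uniformly among 5.1 options.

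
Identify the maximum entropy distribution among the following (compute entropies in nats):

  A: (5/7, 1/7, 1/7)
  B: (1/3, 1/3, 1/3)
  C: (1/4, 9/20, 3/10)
B

For a discrete distribution over n outcomes, entropy is maximized by the uniform distribution.

Computing entropies:
H(A) = 0.7963 nats
H(B) = 1.0986 nats
H(C) = 1.0671 nats

The uniform distribution (where all probabilities equal 1/3) achieves the maximum entropy of log_e(3) = 1.0986 nats.

Distribution B has the highest entropy.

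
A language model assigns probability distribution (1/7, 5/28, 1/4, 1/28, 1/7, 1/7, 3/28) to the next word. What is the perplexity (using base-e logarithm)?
6.3376

Perplexity is e^H (or exp(H) for natural log).

First, H = -Σ p log p = 1.8465 nats
Perplexity = e^1.8465 = 6.3376

Interpretation: The model's uncertainty is equivalent to choosing uniformly among 6.3 options.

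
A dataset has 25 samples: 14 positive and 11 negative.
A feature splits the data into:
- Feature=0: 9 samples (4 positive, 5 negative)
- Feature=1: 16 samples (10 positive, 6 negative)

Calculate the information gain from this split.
0.0220 bits

Information Gain = H(Y) - H(Y|Feature)

Before split:
P(positive) = 14/25 = 0.5600
H(Y) = 0.9896 bits

After split:
Feature=0: H = 0.9911 bits (weight = 9/25)
Feature=1: H = 0.9544 bits (weight = 16/25)
H(Y|Feature) = (9/25)×0.9911 + (16/25)×0.9544 = 0.9676 bits

Information Gain = 0.9896 - 0.9676 = 0.0220 bits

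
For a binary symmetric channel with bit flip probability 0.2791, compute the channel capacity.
0.1458 bits

For a binary symmetric channel (BSC) with error probability p:
Capacity C = 1 - H(p) bits per symbol

where H(p) = -p log₂(p) - (1-p) log₂(1-p) is the binary entropy function.

H(0.2791) = 0.8542 bits
C = 1 - 0.8542 = 0.1458 bits per symbol

This means we can reliably transmit up to 0.1458 bits of information per channel use.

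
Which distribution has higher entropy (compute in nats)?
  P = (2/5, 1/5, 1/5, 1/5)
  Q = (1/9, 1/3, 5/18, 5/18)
P

Computing entropies in nats:
H(P) = 1.3322
H(Q) = 1.3220

Distribution P has higher entropy.

Intuition: The distribution closer to uniform (more spread out) has higher entropy.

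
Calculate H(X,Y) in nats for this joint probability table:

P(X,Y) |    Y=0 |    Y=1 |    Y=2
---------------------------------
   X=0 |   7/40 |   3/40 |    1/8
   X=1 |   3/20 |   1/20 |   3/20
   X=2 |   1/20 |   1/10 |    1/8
2.1181 nats

Joint entropy is H(X,Y) = -Σ_{x,y} p(x,y) log p(x,y).

Summing over all non-zero entries:
H(X,Y) = -[7/40·log_e(7/40) + 3/40·log_e(3/40) + 1/8·log_e(1/8) + 3/20·log_e(3/20) + 1/20·log_e(1/20) + 3/20·log_e(3/20) + 1/20·log_e(1/20) + 1/10·log_e(1/10) + 1/8·log_e(1/8)]
H(X,Y) = 2.1181 nats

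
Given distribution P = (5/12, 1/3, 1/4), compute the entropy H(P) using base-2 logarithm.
1.5546 bits

Shannon entropy is H(X) = -Σ p(x) log p(x).

For P = (5/12, 1/3, 1/4):
H = -5/12 × log_2(5/12) -1/3 × log_2(1/3) -1/4 × log_2(1/4)
H = 1.5546 bits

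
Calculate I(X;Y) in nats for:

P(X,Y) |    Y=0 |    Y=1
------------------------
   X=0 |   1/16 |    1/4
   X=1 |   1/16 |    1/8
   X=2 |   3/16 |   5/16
0.0146 nats

Mutual information: I(X;Y) = H(X) + H(Y) - H(X,Y)

Marginals:
P(X) = (5/16, 3/16, 1/2), H(X) = 1.0239 nats
P(Y) = (5/16, 11/16), H(Y) = 0.6211 nats

Joint entropy: H(X,Y) = 1.6304 nats

I(X;Y) = 1.0239 + 0.6211 - 1.6304 = 0.0146 nats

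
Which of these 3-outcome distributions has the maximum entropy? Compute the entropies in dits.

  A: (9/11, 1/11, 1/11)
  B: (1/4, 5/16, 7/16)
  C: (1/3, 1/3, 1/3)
C

For a discrete distribution over n outcomes, entropy is maximized by the uniform distribution.

Computing entropies:
H(A) = 0.2606 dits
H(B) = 0.4654 dits
H(C) = 0.4771 dits

The uniform distribution (where all probabilities equal 1/3) achieves the maximum entropy of log_10(3) = 0.4771 dits.

Distribution C has the highest entropy.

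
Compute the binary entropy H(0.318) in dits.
0.2716 dits

The binary entropy function is:
H(p) = -p log(p) - (1-p) log(1-p)

H(0.318) = -0.318 × log_10(0.318) - 0.682 × log_10(0.682)
H(0.318) = 0.2716 dits

Note: Binary entropy is maximized at p=0.5 (H=1 bit) and minimized at p=0 or p=1 (H=0).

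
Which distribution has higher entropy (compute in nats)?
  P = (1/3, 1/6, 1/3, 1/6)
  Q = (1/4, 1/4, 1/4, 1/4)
Q

Computing entropies in nats:
H(P) = 1.3297
H(Q) = 1.3863

Distribution Q has higher entropy.

Intuition: The distribution closer to uniform (more spread out) has higher entropy.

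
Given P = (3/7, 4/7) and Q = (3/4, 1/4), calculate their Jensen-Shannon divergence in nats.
0.0545 nats

Jensen-Shannon divergence is:
JSD(P||Q) = 0.5 × D_KL(P||M) + 0.5 × D_KL(Q||M)
where M = 0.5 × (P + Q) is the mixture distribution.

M = 0.5 × (3/7, 4/7) + 0.5 × (3/4, 1/4) = (0.589286, 0.410714)

D_KL(P||M) = 0.0522 nats
D_KL(Q||M) = 0.0568 nats

JSD(P||Q) = 0.5 × 0.0522 + 0.5 × 0.0568 = 0.0545 nats

Unlike KL divergence, JSD is symmetric and bounded: 0 ≤ JSD ≤ log(2).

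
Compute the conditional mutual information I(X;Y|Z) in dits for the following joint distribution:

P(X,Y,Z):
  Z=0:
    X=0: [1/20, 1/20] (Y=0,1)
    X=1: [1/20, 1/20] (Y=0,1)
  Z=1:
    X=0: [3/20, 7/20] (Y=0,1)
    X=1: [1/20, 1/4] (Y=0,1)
0.0040 dits

Conditional mutual information: I(X;Y|Z) = H(X|Z) + H(Y|Z) - H(X,Y|Z)

H(Z) = 0.2173
H(X,Z) = 0.5074 → H(X|Z) = 0.2901
H(Y,Z) = 0.4729 → H(Y|Z) = 0.2556
H(X,Y,Z) = 0.7589 → H(X,Y|Z) = 0.5416

I(X;Y|Z) = 0.2901 + 0.2556 - 0.5416 = 0.0040 dits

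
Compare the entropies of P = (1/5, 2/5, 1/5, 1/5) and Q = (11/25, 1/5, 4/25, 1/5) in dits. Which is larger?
P

Computing entropies in dits:
H(P) = 0.5786
H(Q) = 0.5638

Distribution P has higher entropy.

Intuition: The distribution closer to uniform (more spread out) has higher entropy.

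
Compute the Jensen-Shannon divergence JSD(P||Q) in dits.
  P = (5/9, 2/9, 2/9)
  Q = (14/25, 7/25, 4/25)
0.0018 dits

Jensen-Shannon divergence is:
JSD(P||Q) = 0.5 × D_KL(P||M) + 0.5 × D_KL(Q||M)
where M = 0.5 × (P + Q) is the mixture distribution.

M = 0.5 × (5/9, 2/9, 2/9) + 0.5 × (14/25, 7/25, 4/25) = (0.557778, 0.251111, 0.191111)

D_KL(P||M) = 0.0018 dits
D_KL(Q||M) = 0.0019 dits

JSD(P||Q) = 0.5 × 0.0018 + 0.5 × 0.0019 = 0.0018 dits

Unlike KL divergence, JSD is symmetric and bounded: 0 ≤ JSD ≤ log(2).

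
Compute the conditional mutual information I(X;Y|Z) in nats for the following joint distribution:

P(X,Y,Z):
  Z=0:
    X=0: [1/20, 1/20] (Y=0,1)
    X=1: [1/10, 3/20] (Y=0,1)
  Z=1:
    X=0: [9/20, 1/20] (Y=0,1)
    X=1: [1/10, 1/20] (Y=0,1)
0.0225 nats

Conditional mutual information: I(X;Y|Z) = H(X|Z) + H(Y|Z) - H(X,Y|Z)

H(Z) = 0.6474
H(X,Z) = 1.2080 → H(X|Z) = 0.5605
H(Y,Z) = 1.1655 → H(Y|Z) = 0.5181
H(X,Y,Z) = 1.7036 → H(X,Y|Z) = 1.0561

I(X;Y|Z) = 0.5605 + 0.5181 - 1.0561 = 0.0225 nats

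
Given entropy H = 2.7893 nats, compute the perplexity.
16.2696

Perplexity is e^H (or exp(H) for natural log).

H = 2.7893 nats
Perplexity = e^2.7893 = 16.2696

Interpretation: The model's uncertainty is equivalent to choosing uniformly among 16.3 options.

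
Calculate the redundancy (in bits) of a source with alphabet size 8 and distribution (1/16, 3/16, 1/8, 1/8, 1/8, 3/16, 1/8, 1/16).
0.0944 bits

Redundancy measures how far a source is from maximum entropy:
R = H_max - H(X)

Maximum entropy for 8 symbols: H_max = log_2(8) = 3.0000 bits
Actual entropy: H(X) = 2.9056 bits
Redundancy: R = 3.0000 - 2.9056 = 0.0944 bits

This redundancy represents potential for compression: the source could be compressed by 0.0944 bits per symbol.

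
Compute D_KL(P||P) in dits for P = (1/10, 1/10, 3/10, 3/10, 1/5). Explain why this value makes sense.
0.0000 dits

KL divergence satisfies the Gibbs inequality: D_KL(P||Q) ≥ 0 for all distributions P, Q.

D_KL(P||Q) = Σ p(x) log(p(x)/q(x))
Each term is p(x) × log_10(p(x)/p(x)) = p(x) × log_10(1) = 0, so the sum is 0.
D_KL(P||Q) = 0.0000 dits

When P = Q, the KL divergence is exactly 0, as there is no 'divergence' between identical distributions.

This non-negativity is a fundamental property: relative entropy cannot be negative because it measures how different Q is from P.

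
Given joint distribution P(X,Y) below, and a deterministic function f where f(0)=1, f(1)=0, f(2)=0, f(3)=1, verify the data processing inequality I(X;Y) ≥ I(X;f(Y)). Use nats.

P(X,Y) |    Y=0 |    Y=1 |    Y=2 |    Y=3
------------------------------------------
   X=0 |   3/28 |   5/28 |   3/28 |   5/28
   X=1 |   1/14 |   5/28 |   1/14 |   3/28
I(X;Y) = 0.0060, I(X;f(Y)) = 0.0034, inequality holds: 0.0060 ≥ 0.0034

Data Processing Inequality: For any Markov chain X → Y → Z, we have I(X;Y) ≥ I(X;Z).

Here Z = f(Y) is a deterministic function of Y, forming X → Y → Z.

Original I(X;Y) = 0.0060 nats

After applying f:
P(X,Z) where Z=f(Y):
- P(X,Z=0) = P(X,Y=1) + P(X,Y=2)
- P(X,Z=1) = P(X,Y=0) + P(X,Y=3)

I(X;Z) = I(X;f(Y)) = 0.0034 nats

Verification: 0.0060 ≥ 0.0034 ✓

Information cannot be created by processing; the function f can only lose information about X.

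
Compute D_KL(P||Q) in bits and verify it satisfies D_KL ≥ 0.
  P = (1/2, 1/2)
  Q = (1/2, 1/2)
0.0000 bits

KL divergence satisfies the Gibbs inequality: D_KL(P||Q) ≥ 0 for all distributions P, Q.

D_KL(P||Q) = Σ p(x) log(p(x)/q(x))
Term by term:
  x=0: 1/2 × log_2[(1/2)/(1/2)] = 0.0000
  x=1: 1/2 × log_2[(1/2)/(1/2)] = 0.0000
D_KL(P||Q) = 0.0000 bits

D_KL(P||Q) = 0.0000 ≥ 0 ✓

This non-negativity is a fundamental property: relative entropy cannot be negative because it measures how different Q is from P.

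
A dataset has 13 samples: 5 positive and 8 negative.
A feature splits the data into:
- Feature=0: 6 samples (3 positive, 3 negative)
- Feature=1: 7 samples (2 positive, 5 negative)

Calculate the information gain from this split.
0.0349 bits

Information Gain = H(Y) - H(Y|Feature)

Before split:
P(positive) = 5/13 = 0.3846
H(Y) = 0.9612 bits

After split:
Feature=0: H = 1.0000 bits (weight = 6/13)
Feature=1: H = 0.8631 bits (weight = 7/13)
H(Y|Feature) = (6/13)×1.0000 + (7/13)×0.8631 = 0.9263 bits

Information Gain = 0.9612 - 0.9263 = 0.0349 bits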